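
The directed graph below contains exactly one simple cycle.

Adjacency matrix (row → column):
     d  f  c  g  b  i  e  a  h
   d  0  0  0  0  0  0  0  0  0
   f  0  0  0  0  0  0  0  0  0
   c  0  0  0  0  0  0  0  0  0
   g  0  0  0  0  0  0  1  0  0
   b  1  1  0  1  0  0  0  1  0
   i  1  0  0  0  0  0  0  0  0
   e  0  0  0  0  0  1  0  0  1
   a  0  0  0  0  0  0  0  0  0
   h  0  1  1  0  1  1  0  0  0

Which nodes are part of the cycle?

DFS with gray/black marking from h:
h gray
  i gray
    d gray
    d black
  i black
  c gray
  c black
  b gray
    g gray
      e gray
        e→i: i black — skip
        e→h: h is gray → back edge
Back edge closes the cycle h → b → g → e → h; its vertices are {b, e, g, h}.

b, e, g, h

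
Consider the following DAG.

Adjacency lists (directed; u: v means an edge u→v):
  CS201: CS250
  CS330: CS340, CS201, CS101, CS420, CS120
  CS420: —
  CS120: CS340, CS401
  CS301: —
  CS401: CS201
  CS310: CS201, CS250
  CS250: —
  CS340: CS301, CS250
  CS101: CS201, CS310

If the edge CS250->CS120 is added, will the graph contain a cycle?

Yes

Adding CS250→CS120 creates a cycle iff CS120 can already reach CS250.
Path from CS120: CS120 → CS340 → CS250.
So CS120 → … → CS250 → CS120 is a cycle.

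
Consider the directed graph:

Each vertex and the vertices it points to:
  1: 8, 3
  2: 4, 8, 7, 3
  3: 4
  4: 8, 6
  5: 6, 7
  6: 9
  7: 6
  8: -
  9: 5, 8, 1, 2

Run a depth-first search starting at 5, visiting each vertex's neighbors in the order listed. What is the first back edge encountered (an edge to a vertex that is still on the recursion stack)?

DFS from 5 (visiting each vertex's neighbors in the order listed); mark gray on enter, black on exit:
5 gray
  6 gray
    9 gray
      9→5: 5 is gray → back edge
First back edge: 9 → 5.

9->5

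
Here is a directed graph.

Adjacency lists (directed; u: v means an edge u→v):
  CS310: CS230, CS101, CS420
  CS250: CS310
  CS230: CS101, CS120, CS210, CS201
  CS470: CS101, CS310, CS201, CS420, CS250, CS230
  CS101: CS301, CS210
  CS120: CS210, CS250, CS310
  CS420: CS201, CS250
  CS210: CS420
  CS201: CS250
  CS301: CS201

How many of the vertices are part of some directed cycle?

9

A vertex is on a directed cycle iff it belongs to a strongly connected component of size ≥ 2 (or has a self-loop).
The vertices on cycles are {CS101, CS120, CS201, CS210, CS230, CS250, CS301, CS310, CS420} — 9 in total.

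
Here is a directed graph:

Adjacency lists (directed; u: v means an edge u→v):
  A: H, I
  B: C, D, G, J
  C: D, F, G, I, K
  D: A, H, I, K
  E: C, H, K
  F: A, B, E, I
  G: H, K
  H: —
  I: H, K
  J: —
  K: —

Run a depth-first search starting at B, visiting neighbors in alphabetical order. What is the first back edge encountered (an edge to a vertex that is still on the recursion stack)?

DFS from B (visiting neighbors in alphabetical order); mark gray on enter, black on exit:
B gray
  C gray
    D gray
      A gray
        H gray
        H black
        I gray
          I→H: H black — skip
          K gray
          K black
        I black
      A black
      D→H: H black — skip
      D→I: I black — skip
      D→K: K black — skip
    D black
    F gray
      F→A: A black — skip
      F→B: B is gray → back edge
First back edge: F → B.

F→B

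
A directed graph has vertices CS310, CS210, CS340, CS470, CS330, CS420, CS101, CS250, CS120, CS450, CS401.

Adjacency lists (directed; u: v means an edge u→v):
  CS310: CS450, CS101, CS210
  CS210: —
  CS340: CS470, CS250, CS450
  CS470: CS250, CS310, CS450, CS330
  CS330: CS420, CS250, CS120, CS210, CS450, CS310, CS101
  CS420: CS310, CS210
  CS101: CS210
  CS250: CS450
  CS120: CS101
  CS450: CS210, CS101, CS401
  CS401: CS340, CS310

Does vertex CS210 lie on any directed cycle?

CS210 lies on a cycle iff there is a path from CS210 back to itself.
Exploring from CS210, it never reaches itself; equivalently, its strongly connected component is a singleton.

No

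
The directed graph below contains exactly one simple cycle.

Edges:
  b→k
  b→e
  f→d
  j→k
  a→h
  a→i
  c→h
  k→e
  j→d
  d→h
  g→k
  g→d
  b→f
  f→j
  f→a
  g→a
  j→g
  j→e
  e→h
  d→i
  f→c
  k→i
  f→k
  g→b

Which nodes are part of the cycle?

b, f, g, j

DFS with gray/black marking from f:
f gray
  a gray
    i gray
    i black
    h gray
    h black
  a black
  j gray
    g gray
      d gray
        d→i: i black — skip
        d→h: h black — skip
      d black
      k gray
        e gray
          e→h: h black — skip
        e black
        k→i: i black — skip
      k black
      b gray
        b→k: k black — skip
        b→f: f is gray → back edge
Back edge closes the cycle f → j → g → b → f; its vertices are {b, f, g, j}.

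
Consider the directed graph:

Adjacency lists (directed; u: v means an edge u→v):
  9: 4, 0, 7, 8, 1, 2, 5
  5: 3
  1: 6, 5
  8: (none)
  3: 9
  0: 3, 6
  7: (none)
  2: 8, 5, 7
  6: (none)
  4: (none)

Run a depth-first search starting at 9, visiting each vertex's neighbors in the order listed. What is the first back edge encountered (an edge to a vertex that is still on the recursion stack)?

DFS from 9 (visiting each vertex's neighbors in the order listed); mark gray on enter, black on exit:
9 gray
  4 gray
  4 black
  0 gray
    3 gray
      3→9: 9 is gray → back edge
First back edge: 3 → 9.

3→9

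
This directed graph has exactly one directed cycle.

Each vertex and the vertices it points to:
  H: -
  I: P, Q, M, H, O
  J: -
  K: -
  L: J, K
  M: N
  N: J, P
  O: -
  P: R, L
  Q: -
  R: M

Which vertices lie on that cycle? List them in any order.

M, N, P, R

DFS with gray/black marking from P:
P gray
  R gray
    M gray
      N gray
        J gray
        J black
        N→P: P is gray → back edge
Back edge closes the cycle P → R → M → N → P; its vertices are {M, N, P, R}.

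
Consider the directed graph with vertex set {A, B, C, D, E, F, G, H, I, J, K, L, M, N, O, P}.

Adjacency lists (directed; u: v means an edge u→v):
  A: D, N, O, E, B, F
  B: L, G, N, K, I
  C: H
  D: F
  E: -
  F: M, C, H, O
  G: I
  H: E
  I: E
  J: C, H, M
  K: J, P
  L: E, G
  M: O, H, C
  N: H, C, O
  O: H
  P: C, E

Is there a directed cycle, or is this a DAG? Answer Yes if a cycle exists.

No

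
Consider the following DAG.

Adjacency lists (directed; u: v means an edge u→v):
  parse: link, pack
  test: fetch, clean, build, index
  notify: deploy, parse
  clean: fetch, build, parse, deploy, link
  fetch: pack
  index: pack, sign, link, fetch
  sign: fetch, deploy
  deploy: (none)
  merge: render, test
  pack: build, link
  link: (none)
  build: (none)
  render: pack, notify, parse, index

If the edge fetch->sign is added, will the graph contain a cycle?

Yes

Adding fetch→sign creates a cycle iff sign can already reach fetch.
Path from sign: sign → fetch.
So sign → … → fetch → sign is a cycle.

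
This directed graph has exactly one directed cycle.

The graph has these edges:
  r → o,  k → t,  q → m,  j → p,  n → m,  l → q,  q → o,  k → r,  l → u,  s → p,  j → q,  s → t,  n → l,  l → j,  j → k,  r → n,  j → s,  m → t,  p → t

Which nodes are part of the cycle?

j, k, l, n, r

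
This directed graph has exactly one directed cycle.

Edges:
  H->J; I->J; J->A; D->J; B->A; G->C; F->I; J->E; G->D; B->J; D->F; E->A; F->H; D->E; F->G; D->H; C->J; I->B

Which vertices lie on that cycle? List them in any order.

DFS with gray/black marking from G:
G gray
  C gray
    J gray
      E gray
        A gray
        A black
      E black
      J→A: A black — skip
    J black
  C black
  D gray
    F gray
      H gray
        H→J: J black — skip
      H black
      F→G: G is gray → back edge
Back edge closes the cycle G → D → F → G; its vertices are {D, F, G}.

D, F, G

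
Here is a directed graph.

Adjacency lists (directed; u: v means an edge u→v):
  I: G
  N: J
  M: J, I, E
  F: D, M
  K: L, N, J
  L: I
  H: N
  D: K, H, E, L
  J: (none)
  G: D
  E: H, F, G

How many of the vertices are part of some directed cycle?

A vertex is on a directed cycle iff it belongs to a strongly connected component of size ≥ 2 (or has a self-loop).
The vertices on cycles are {D, E, F, G, I, K, L, M} — 8 in total.

8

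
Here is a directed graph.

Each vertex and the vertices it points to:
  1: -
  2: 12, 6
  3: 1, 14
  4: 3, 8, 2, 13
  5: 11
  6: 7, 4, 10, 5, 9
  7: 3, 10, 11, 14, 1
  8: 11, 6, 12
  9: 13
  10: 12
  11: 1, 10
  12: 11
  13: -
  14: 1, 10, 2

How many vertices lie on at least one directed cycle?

A vertex is on a directed cycle iff it belongs to a strongly connected component of size ≥ 2 (or has a self-loop).
The vertices on cycles are {2, 3, 4, 6, 7, 8, 10, 11, 12, 14} — 10 in total.

10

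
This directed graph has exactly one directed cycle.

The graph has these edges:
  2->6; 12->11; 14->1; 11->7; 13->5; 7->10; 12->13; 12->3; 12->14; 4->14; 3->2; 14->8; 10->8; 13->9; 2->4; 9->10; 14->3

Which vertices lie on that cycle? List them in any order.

2, 3, 4, 14

DFS with gray/black marking from 3:
3 gray
  2 gray
    6 gray
    6 black
    4 gray
      14 gray
        14→3: 3 is gray → back edge
Back edge closes the cycle 3 → 2 → 4 → 14 → 3; its vertices are {2, 3, 4, 14}.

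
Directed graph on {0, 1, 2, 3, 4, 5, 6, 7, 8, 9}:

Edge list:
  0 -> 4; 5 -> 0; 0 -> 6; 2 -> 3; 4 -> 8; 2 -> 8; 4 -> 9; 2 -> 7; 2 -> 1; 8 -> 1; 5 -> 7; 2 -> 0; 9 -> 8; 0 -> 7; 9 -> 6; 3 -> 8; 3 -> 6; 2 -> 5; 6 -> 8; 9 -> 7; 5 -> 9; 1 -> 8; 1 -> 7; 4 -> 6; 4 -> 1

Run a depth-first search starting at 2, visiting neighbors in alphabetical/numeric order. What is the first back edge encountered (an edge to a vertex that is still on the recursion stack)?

8→1

DFS from 2 (visiting neighbors in alphabetical/numeric order); mark gray on enter, black on exit:
2 gray
  0 gray
    4 gray
      1 gray
        7 gray
        7 black
        8 gray
          8→1: 1 is gray → back edge
First back edge: 8 → 1.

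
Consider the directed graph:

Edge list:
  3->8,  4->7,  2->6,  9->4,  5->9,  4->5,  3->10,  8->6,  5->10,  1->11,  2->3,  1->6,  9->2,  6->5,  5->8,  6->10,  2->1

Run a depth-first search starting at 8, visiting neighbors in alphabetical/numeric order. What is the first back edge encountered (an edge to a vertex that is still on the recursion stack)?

DFS from 8 (visiting neighbors in alphabetical/numeric order); mark gray on enter, black on exit:
8 gray
  6 gray
    5 gray
      5→8: 8 is gray → back edge
First back edge: 5 → 8.

5→8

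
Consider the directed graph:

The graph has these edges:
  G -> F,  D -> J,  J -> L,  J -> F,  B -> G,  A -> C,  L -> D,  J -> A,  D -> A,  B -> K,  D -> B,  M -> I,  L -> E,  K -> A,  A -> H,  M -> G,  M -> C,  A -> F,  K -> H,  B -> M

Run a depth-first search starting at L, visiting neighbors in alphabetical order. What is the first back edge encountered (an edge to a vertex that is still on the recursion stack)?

J->L

DFS from L (visiting neighbors in alphabetical order); mark gray on enter, black on exit:
L gray
  D gray
    A gray
      C gray
      C black
      F gray
      F black
      H gray
      H black
    A black
    B gray
      G gray
        G→F: F black — skip
      G black
      K gray
        K→A: A black — skip
        K→H: H black — skip
      K black
      M gray
        M→C: C black — skip
        M→G: G black — skip
        I gray
        I black
      M black
    B black
    J gray
      J→A: A black — skip
      J→F: F black — skip
      J→L: L is gray → back edge
First back edge: J → L.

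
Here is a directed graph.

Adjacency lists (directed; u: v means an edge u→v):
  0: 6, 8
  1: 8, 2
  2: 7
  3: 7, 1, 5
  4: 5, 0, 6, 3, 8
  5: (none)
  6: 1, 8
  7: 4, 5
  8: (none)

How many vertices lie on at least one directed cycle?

7

A vertex is on a directed cycle iff it belongs to a strongly connected component of size ≥ 2 (or has a self-loop).
The vertices on cycles are {0, 1, 2, 3, 4, 6, 7} — 7 in total.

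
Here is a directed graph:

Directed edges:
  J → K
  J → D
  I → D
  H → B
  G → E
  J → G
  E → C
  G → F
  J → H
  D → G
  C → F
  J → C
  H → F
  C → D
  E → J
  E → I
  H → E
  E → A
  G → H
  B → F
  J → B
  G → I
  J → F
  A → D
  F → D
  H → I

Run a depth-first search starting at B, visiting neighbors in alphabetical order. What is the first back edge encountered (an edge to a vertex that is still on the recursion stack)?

A->D

DFS from B (visiting neighbors in alphabetical order); mark gray on enter, black on exit:
B gray
  F gray
    D gray
      G gray
        E gray
          A gray
            A→D: D is gray → back edge
First back edge: A → D.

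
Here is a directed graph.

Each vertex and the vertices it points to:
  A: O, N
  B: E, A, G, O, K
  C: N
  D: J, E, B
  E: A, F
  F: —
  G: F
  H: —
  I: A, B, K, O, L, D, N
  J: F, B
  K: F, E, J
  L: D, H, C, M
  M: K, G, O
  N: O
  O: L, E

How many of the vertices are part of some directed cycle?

11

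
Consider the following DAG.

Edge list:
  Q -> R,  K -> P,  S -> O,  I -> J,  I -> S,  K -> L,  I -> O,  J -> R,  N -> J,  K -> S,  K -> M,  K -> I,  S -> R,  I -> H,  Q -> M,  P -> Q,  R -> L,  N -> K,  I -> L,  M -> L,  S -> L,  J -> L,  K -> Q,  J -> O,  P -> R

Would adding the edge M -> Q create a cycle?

Yes

Adding M→Q creates a cycle iff Q can already reach M.
Path from Q: Q → M.
So Q → … → M → Q is a cycle.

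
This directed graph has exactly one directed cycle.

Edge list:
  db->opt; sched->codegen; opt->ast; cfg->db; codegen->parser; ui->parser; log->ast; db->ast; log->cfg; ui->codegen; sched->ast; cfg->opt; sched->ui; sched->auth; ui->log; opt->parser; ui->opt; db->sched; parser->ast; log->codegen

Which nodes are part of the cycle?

db, ui, cfg, log, sched

DFS with gray/black marking from sched:
sched gray
  ui gray
    codegen gray
      parser gray
        ast gray
        ast black
      parser black
    codegen black
    log gray
      log→codegen: codegen black — skip
      log→ast: ast black — skip
      cfg gray
        opt gray
          opt→ast: ast black — skip
          opt→parser: parser black — skip
        opt black
        db gray
          db→sched: sched is gray → back edge
Back edge closes the cycle sched → ui → log → cfg → db → sched; its vertices are {db, ui, cfg, log, sched}.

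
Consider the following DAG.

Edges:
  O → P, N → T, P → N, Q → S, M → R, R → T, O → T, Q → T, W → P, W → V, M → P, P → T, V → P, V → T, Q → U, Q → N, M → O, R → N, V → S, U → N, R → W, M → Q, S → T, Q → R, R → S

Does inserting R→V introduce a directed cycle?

No

Adding R→V creates a cycle iff V can already reach R.
Explore from V: no path reaches R. The graph stays acyclic.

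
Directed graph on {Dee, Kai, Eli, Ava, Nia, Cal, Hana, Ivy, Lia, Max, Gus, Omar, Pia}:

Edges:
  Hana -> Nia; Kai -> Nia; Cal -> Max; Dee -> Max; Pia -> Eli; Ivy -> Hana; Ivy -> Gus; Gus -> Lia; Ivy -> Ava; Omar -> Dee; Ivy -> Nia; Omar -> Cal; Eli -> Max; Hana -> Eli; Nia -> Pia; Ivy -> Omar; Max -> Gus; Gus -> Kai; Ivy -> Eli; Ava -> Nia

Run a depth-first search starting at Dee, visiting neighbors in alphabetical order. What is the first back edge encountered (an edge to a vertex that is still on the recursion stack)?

Eli→Max

DFS from Dee (visiting neighbors in alphabetical order); mark gray on enter, black on exit:
Dee gray
  Max gray
    Gus gray
      Kai gray
        Nia gray
          Pia gray
            Eli gray
              Eli→Max: Max is gray → back edge
First back edge: Eli → Max.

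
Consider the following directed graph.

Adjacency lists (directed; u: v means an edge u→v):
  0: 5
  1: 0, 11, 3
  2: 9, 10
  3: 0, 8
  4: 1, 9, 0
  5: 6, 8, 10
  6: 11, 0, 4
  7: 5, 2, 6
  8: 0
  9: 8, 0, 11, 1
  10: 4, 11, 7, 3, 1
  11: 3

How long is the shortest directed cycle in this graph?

For each vertex v, BFS finds the shortest path from v back to v.
The shortest such closed walk is 7 → 2 → 10 → 7, length 3.

3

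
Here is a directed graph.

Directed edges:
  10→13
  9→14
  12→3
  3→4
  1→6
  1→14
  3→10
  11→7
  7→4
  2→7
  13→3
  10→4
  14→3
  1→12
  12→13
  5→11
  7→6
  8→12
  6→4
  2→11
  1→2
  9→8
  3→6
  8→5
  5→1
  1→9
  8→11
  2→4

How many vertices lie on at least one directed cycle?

A vertex is on a directed cycle iff it belongs to a strongly connected component of size ≥ 2 (or has a self-loop).
The vertices on cycles are {1, 3, 5, 8, 9, 10, 13} — 7 in total.

7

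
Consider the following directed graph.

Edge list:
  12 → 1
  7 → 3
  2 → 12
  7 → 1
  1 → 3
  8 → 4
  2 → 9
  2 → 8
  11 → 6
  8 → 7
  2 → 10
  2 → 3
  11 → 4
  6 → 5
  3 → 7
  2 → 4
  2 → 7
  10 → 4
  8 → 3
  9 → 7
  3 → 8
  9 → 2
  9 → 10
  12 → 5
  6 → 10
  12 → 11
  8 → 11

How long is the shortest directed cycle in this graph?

2

For each vertex v, BFS finds the shortest path from v back to v.
The shortest such closed walk is 2 → 9 → 2, length 2.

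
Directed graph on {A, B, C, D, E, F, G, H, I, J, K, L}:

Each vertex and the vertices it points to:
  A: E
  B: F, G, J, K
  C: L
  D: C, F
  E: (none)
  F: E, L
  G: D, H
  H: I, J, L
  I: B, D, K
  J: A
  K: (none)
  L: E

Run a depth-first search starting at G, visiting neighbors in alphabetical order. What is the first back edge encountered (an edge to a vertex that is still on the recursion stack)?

B->G

DFS from G (visiting neighbors in alphabetical order); mark gray on enter, black on exit:
G gray
  D gray
    C gray
      L gray
        E gray
        E black
      L black
    C black
    F gray
      F→E: E black — skip
      F→L: L black — skip
    F black
  D black
  H gray
    I gray
      B gray
        B→F: F black — skip
        B→G: G is gray → back edge
First back edge: B → G.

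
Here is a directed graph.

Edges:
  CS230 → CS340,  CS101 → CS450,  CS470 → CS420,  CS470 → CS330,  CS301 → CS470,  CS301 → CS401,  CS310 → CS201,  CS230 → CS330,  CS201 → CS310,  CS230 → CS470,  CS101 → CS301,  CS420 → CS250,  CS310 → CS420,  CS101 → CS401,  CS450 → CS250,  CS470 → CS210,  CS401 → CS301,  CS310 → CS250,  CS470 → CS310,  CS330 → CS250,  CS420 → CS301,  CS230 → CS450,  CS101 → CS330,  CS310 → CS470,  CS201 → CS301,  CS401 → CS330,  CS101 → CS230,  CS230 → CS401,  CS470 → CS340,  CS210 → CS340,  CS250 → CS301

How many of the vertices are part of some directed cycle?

A vertex is on a directed cycle iff it belongs to a strongly connected component of size ≥ 2 (or has a self-loop).
The vertices on cycles are {CS201, CS250, CS301, CS310, CS330, CS401, CS420, CS470} — 8 in total.

8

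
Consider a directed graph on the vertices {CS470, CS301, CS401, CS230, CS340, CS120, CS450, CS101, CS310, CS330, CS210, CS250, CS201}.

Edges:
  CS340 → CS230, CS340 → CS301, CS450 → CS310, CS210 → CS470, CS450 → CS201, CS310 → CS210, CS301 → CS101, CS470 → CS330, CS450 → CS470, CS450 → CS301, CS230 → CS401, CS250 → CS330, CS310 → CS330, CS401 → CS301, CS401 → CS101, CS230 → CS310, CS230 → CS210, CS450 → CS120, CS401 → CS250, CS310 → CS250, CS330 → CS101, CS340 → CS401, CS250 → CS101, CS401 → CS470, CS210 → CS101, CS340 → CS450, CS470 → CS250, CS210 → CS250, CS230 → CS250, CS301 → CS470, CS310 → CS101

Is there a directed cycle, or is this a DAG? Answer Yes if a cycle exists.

DFS with white/gray/black marking, starting from CS401:
CS401 gray
  CS250 gray
    CS101 gray
    CS101 black
    CS330 gray
      CS330→CS101: CS101 black — skip
    CS330 black
  CS250 black
  CS401→CS101: CS101 black — skip
  CS470 gray
    CS470→CS330: CS330 black — skip
    CS470→CS250: CS250 black — skip
  CS470 black
  CS301 gray
    CS301→CS101: CS101 black — skip
    CS301→CS470: CS470 black — skip
  CS301 black
CS401 black
CS230 gray
  CS210 gray
    CS210→CS101: CS101 black — skip
    CS210→CS250: CS250 black — skip
    CS210→CS470: CS470 black — skip
  CS210 black
  CS230→CS401: CS401 black — skip
  CS230→CS250: CS250 black — skip
  CS310 gray
    CS310→CS210: CS210 black — skip
    CS310→CS250: CS250 black — skip
    CS310→CS330: CS330 black — skip
    CS310→CS101: CS101 black — skip
  CS310 black
CS230 black
CS340 gray
  CS340→CS401: CS401 black — skip
  CS340→CS230: CS230 black — skip
  CS340→CS301: CS301 black — skip
  CS450 gray
    CS450→CS301: CS301 black — skip
    CS201 gray
    CS201 black
    CS120 gray
    CS120 black
    CS450→CS310: CS310 black — skip
    CS450→CS470: CS470 black — skip
  CS450 black
CS340 black
Every edge goes to a white or black vertex — no back edge, so the graph is acyclic.

No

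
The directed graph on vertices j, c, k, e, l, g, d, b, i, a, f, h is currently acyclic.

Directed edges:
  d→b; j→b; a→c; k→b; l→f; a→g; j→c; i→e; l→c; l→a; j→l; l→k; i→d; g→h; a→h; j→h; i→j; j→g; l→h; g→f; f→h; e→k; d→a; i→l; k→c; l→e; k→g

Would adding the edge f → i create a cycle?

Yes

Adding f→i creates a cycle iff i can already reach f.
Path from i: i → l → f.
So i → … → f → i is a cycle.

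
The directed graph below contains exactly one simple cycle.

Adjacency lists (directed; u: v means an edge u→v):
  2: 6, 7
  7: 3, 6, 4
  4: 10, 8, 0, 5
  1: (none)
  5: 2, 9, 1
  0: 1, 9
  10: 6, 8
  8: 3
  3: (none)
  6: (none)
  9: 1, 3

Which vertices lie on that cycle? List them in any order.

2, 4, 5, 7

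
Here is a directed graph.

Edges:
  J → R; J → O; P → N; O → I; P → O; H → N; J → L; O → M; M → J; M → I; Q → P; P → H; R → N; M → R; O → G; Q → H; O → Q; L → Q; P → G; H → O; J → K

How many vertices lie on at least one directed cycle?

7

A vertex is on a directed cycle iff it belongs to a strongly connected component of size ≥ 2 (or has a self-loop).
The vertices on cycles are {H, J, L, M, O, P, Q} — 7 in total.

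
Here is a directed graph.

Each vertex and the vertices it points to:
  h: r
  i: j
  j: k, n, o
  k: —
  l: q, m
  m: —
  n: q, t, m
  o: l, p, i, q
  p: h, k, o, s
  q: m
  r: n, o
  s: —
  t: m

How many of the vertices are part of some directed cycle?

A vertex is on a directed cycle iff it belongs to a strongly connected component of size ≥ 2 (or has a self-loop).
The vertices on cycles are {h, i, j, o, p, r} — 6 in total.

6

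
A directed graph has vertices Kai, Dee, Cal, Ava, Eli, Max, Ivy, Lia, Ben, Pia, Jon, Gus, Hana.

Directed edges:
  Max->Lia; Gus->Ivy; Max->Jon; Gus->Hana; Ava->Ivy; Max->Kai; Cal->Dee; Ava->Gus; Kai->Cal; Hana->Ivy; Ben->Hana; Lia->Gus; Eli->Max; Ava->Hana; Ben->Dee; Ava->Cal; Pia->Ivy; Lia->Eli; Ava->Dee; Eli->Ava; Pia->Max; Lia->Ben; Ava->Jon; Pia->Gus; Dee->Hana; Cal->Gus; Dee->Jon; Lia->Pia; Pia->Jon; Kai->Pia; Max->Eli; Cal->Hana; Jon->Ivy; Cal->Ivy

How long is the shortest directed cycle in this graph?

2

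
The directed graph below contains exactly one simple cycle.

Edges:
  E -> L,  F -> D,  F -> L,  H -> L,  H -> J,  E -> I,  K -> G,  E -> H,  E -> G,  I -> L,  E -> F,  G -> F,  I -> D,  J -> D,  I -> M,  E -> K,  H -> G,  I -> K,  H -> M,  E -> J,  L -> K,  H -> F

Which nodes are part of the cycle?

DFS with gray/black marking from K:
K gray
  G gray
    F gray
      L gray
        L→K: K is gray → back edge
Back edge closes the cycle K → G → F → L → K; its vertices are {F, G, K, L}.

F, G, K, L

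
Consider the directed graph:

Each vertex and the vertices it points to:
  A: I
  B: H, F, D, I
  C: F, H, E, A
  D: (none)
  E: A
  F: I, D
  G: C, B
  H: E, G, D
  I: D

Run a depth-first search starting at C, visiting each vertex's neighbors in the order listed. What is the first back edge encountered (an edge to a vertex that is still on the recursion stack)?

DFS from C (visiting each vertex's neighbors in the order listed); mark gray on enter, black on exit:
C gray
  F gray
    I gray
      D gray
      D black
    I black
    F→D: D black — skip
  F black
  H gray
    E gray
      A gray
        A→I: I black — skip
      A black
    E black
    G gray
      G→C: C is gray → back edge
First back edge: G → C.

G->C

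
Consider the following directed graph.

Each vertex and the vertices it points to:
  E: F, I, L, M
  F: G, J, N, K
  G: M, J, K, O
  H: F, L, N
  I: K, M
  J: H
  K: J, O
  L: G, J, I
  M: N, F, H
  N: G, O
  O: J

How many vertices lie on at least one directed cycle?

10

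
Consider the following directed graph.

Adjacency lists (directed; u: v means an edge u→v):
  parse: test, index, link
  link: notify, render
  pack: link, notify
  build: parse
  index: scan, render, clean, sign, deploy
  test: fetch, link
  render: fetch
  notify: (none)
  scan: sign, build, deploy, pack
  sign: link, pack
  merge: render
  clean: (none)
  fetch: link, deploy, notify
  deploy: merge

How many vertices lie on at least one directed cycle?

9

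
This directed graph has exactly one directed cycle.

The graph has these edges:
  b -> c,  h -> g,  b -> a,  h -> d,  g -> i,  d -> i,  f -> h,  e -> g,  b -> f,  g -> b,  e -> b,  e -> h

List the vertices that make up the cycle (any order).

b, f, g, h

DFS with gray/black marking from b:
b gray
  c gray
  c black
  a gray
  a black
  f gray
    h gray
      d gray
        i gray
        i black
      d black
      g gray
        g→i: i black — skip
        g→b: b is gray → back edge
Back edge closes the cycle b → f → h → g → b; its vertices are {b, f, g, h}.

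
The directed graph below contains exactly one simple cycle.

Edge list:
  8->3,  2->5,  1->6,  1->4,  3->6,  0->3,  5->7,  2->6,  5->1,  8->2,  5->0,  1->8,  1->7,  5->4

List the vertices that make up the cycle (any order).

1, 2, 5, 8

DFS with gray/black marking from 5:
5 gray
  0 gray
    3 gray
      6 gray
      6 black
    3 black
  0 black
  7 gray
  7 black
  1 gray
    4 gray
    4 black
    1→6: 6 black — skip
    8 gray
      8→3: 3 black — skip
      2 gray
        2→5: 5 is gray → back edge
Back edge closes the cycle 5 → 1 → 8 → 2 → 5; its vertices are {1, 2, 5, 8}.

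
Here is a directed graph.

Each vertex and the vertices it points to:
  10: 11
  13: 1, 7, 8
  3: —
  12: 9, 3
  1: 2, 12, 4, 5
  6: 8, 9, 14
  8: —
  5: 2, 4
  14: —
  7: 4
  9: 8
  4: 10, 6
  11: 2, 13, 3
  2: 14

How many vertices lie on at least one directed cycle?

A vertex is on a directed cycle iff it belongs to a strongly connected component of size ≥ 2 (or has a self-loop).
The vertices on cycles are {1, 4, 5, 7, 10, 11, 13} — 7 in total.

7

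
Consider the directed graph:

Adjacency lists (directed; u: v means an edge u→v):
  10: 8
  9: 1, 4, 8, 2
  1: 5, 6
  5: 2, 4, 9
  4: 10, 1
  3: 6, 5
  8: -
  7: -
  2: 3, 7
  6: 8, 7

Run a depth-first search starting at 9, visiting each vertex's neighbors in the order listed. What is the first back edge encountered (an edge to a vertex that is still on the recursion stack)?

DFS from 9 (visiting each vertex's neighbors in the order listed); mark gray on enter, black on exit:
9 gray
  1 gray
    5 gray
      2 gray
        3 gray
          6 gray
            8 gray
            8 black
            7 gray
            7 black
          6 black
          3→5: 5 is gray → back edge
First back edge: 3 → 5.

3->5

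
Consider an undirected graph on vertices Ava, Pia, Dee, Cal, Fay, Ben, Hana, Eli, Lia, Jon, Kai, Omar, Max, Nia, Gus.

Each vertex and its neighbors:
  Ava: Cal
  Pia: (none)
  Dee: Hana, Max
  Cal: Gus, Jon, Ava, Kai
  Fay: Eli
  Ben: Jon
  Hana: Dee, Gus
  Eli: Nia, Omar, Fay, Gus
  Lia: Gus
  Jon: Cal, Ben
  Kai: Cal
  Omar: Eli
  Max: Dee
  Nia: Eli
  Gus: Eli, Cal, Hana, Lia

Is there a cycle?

No

DFS, tracking each vertex's parent; an edge to a visited non-parent vertex closes a cycle.
Start from Nia:
visit Nia (parent –)
  visit Eli (parent Nia)
    Eli–Nia: parent, skip
    visit Omar (parent Eli)
      Omar–Eli: parent, skip
    visit Fay (parent Eli)
      Fay–Eli: parent, skip
    visit Gus (parent Eli)
      Gus–Eli: parent, skip
      visit Cal (parent Gus)
        Cal–Gus: parent, skip
        visit Jon (parent Cal)
          Jon–Cal: parent, skip
          visit Ben (parent Jon)
            Ben–Jon: parent, skip
        visit Ava (parent Cal)
          Ava–Cal: parent, skip
        visit Kai (parent Cal)
          Kai–Cal: parent, skip
      visit Hana (parent Gus)
        visit Dee (parent Hana)
          Dee–Hana: parent, skip
          visit Max (parent Dee)
            Max–Dee: parent, skip
        Hana–Gus: parent, skip
      visit Lia (parent Gus)
        Lia–Gus: parent, skip
visit Pia (parent –)
No non-parent visited neighbor found — the graph is a forest.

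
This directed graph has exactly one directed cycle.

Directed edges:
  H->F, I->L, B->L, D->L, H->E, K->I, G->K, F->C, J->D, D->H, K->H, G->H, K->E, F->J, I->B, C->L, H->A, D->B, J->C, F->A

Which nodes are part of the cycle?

D, F, H, J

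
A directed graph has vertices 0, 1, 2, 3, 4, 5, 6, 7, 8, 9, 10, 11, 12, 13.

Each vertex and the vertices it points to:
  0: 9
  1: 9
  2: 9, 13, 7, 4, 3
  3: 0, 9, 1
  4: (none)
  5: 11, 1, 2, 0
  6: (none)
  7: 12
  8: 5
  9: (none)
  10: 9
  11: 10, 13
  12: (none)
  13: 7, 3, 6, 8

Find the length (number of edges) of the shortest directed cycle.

4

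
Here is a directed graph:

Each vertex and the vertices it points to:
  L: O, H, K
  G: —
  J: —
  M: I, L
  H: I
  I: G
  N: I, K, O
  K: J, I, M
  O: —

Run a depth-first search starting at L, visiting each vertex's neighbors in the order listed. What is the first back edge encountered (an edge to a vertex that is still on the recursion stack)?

M→L

DFS from L (visiting each vertex's neighbors in the order listed); mark gray on enter, black on exit:
L gray
  O gray
  O black
  H gray
    I gray
      G gray
      G black
    I black
  H black
  K gray
    J gray
    J black
    K→I: I black — skip
    M gray
      M→I: I black — skip
      M→L: L is gray → back edge
First back edge: M → L.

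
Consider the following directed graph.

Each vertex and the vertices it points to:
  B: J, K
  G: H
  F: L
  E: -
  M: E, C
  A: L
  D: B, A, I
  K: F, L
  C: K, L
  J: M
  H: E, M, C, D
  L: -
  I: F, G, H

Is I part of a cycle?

I is on a cycle iff I can reach itself via ≥1 edge.
I → H → D → I — yes.

Yes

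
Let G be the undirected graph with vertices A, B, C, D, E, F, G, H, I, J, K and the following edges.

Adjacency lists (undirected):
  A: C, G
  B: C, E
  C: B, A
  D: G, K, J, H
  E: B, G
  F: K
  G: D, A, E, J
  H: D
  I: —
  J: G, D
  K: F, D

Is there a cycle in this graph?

Yes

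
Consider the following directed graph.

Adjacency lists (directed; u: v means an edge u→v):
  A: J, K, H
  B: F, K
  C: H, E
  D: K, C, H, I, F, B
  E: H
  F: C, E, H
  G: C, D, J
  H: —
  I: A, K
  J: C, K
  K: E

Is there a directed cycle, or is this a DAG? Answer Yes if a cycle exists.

DFS with white/gray/black marking, starting from H:
H gray
H black
A gray
  J gray
    C gray
      C→H: H black — skip
      E gray
        E→H: H black — skip
      E black
    C black
    K gray
      K→E: E black — skip
    K black
  J black
  A→K: K black — skip
  A→H: H black — skip
A black
B gray
  F gray
    F→C: C black — skip
    F→E: E black — skip
    F→H: H black — skip
  F black
  B→K: K black — skip
B black
D gray
  D→K: K black — skip
  D→C: C black — skip
  D→H: H black — skip
  I gray
    I→A: A black — skip
    I→K: K black — skip
  I black
  D→F: F black — skip
  D→B: B black — skip
D black
G gray
  G→C: C black — skip
  G→D: D black — skip
  G→J: J black — skip
G black
Every edge goes to a white or black vertex — no back edge, so the graph is acyclic.

No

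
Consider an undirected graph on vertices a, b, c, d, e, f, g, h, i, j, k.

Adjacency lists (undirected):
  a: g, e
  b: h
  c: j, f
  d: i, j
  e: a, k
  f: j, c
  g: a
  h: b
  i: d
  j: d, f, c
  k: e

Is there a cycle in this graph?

DFS, tracking each vertex's parent; an edge to a visited non-parent vertex closes a cycle.
Start from k:
visit k (parent –)
  visit e (parent k)
    visit a (parent e)
      visit g (parent a)
        g–a: parent, skip
      a–e: parent, skip
    e–k: parent, skip
visit b (parent –)
  visit h (parent b)
    h–b: parent, skip
visit c (parent –)
  visit j (parent c)
    visit d (parent j)
      visit i (parent d)
        i–d: parent, skip
      d–j: parent, skip
    visit f (parent j)
      f–j: parent, skip
      f–c: c visited and ≠ parent → cycle
Cycle: c – j – f – c.

Yes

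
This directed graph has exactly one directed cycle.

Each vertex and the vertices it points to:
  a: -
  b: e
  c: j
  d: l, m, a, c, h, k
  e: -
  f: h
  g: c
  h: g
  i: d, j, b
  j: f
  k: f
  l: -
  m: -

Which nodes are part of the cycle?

c, f, g, h, j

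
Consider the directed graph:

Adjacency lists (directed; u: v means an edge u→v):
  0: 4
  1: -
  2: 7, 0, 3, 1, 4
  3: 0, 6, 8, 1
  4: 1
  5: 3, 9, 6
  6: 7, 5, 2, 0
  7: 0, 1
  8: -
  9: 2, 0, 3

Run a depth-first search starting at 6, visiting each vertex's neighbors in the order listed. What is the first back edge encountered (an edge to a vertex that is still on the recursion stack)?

DFS from 6 (visiting each vertex's neighbors in the order listed); mark gray on enter, black on exit:
6 gray
  7 gray
    0 gray
      4 gray
        1 gray
        1 black
      4 black
    0 black
    7→1: 1 black — skip
  7 black
  5 gray
    3 gray
      3→0: 0 black — skip
      3→6: 6 is gray → back edge
First back edge: 3 → 6.

3→6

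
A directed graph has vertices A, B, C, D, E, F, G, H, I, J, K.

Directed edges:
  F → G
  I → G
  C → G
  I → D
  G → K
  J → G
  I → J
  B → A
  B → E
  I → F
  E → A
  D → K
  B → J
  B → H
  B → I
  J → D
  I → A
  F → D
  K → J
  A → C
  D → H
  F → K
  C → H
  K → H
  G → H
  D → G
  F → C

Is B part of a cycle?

No

B lies on a cycle iff there is a path from B back to itself.
Exploring from B, it never reaches itself; equivalently, its strongly connected component is a singleton.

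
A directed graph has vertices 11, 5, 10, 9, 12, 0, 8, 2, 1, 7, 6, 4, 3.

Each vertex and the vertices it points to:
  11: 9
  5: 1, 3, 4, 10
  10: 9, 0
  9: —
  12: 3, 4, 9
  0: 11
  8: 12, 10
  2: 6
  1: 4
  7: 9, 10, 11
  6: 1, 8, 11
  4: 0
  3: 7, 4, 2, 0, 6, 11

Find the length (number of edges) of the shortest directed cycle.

For each vertex v, BFS finds the shortest path from v back to v.
The shortest such closed walk is 3 → 6 → 8 → 12 → 3, length 4.

4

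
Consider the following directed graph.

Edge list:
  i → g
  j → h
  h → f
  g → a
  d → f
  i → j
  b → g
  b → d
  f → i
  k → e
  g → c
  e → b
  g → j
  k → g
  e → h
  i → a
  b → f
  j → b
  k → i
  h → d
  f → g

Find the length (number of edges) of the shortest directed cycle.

For each vertex v, BFS finds the shortest path from v back to v.
The shortest such closed walk is g → j → b → g, length 3.

3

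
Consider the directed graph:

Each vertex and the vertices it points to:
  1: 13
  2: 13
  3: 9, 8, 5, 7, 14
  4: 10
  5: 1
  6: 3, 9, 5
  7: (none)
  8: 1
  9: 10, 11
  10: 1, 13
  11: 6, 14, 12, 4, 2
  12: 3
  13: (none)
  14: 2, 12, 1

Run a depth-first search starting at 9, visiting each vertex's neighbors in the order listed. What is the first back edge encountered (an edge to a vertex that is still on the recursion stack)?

3->9

DFS from 9 (visiting each vertex's neighbors in the order listed); mark gray on enter, black on exit:
9 gray
  10 gray
    1 gray
      13 gray
      13 black
    1 black
    10→13: 13 black — skip
  10 black
  11 gray
    6 gray
      3 gray
        3→9: 9 is gray → back edge
First back edge: 3 → 9.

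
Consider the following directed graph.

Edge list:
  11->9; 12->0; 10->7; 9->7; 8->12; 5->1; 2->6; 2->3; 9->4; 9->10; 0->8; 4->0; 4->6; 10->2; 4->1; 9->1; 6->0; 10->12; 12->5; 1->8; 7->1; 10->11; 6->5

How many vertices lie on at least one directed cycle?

8

A vertex is on a directed cycle iff it belongs to a strongly connected component of size ≥ 2 (or has a self-loop).
The vertices on cycles are {0, 1, 5, 8, 9, 10, 11, 12} — 8 in total.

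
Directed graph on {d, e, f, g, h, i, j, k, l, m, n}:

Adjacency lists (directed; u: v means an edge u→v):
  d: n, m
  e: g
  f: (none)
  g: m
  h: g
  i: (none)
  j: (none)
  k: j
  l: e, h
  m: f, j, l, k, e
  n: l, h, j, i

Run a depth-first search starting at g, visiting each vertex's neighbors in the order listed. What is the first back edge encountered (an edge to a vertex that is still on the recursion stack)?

DFS from g (visiting each vertex's neighbors in the order listed); mark gray on enter, black on exit:
g gray
  m gray
    f gray
    f black
    j gray
    j black
    l gray
      e gray
        e→g: g is gray → back edge
First back edge: e → g.

e→g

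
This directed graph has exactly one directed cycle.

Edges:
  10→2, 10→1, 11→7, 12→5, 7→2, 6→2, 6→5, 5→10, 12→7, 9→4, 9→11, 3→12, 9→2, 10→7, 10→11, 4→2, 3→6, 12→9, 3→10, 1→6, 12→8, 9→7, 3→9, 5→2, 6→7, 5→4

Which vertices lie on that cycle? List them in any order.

DFS with gray/black marking from 10:
10 gray
  11 gray
    7 gray
      2 gray
      2 black
    7 black
  11 black
  1 gray
    6 gray
      6→7: 7 black — skip
      6→2: 2 black — skip
      5 gray
        5→2: 2 black — skip
        4 gray
          4→2: 2 black — skip
        4 black
        5→10: 10 is gray → back edge
Back edge closes the cycle 10 → 1 → 6 → 5 → 10; its vertices are {1, 5, 6, 10}.

1, 5, 6, 10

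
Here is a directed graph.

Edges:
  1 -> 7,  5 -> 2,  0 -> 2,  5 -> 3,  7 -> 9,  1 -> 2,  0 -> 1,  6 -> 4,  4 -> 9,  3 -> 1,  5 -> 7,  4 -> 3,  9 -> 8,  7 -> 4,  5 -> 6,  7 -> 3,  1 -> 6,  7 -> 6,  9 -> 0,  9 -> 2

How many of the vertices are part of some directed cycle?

7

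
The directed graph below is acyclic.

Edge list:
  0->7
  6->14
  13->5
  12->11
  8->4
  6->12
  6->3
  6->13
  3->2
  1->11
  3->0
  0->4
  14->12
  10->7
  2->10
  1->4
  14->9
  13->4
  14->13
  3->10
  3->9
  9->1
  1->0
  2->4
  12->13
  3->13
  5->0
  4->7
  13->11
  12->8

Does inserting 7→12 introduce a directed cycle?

Adding 7→12 creates a cycle iff 12 can already reach 7.
Path from 12: 12 → 8 → 4 → 7.
So 12 → … → 7 → 12 is a cycle.

Yes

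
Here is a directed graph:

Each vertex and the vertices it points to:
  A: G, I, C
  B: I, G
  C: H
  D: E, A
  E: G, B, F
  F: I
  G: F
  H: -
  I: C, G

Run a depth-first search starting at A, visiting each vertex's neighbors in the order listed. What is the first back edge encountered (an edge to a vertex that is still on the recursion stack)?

DFS from A (visiting each vertex's neighbors in the order listed); mark gray on enter, black on exit:
A gray
  G gray
    F gray
      I gray
        C gray
          H gray
          H black
        C black
        I→G: G is gray → back edge
First back edge: I → G.

I→G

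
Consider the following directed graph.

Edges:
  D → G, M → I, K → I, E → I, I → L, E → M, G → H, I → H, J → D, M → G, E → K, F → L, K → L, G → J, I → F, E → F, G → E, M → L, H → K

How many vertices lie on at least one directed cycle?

A vertex is on a directed cycle iff it belongs to a strongly connected component of size ≥ 2 (or has a self-loop).
The vertices on cycles are {D, E, G, H, I, J, K, M} — 8 in total.

8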